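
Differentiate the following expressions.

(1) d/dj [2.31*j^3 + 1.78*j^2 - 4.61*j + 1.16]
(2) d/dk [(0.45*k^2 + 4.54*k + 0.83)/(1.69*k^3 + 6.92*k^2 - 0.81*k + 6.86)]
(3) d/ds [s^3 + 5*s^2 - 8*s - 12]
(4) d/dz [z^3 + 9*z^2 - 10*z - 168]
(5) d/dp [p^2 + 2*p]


(1) = 6.93*j^2 + 3.56*j - 4.61
(2) = (-0.7605*k^4 - 15.3452*k^3 - 35.9894*k^2 - 5.3132*k + 31.8167)/(2.8561*k^6 + 23.3896*k^5 + 45.1486*k^4 + 11.9764*k^3 + 95.5985*k^2 - 11.1132*k + 47.0596)
(3) = 3*s^2 + 10*s - 8
(4) = 3*z^2 + 18*z - 10
(5) = 2*p + 2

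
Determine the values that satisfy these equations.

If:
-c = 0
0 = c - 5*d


Then:
c = 0
d = 0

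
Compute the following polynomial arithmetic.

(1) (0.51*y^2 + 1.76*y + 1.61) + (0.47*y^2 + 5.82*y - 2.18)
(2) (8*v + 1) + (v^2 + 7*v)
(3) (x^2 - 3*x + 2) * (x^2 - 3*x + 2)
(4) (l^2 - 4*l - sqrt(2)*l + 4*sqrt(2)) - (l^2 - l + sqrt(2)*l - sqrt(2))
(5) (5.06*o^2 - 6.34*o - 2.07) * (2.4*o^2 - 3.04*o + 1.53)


(1) = 0.98*y^2 + 7.58*y - 0.57
(2) = v^2 + 15*v + 1
(3) = x^4 - 6*x^3 + 13*x^2 - 12*x + 4
(4) = -3*l - 2*sqrt(2)*l + 5*sqrt(2)
(5) = 12.144*o^4 - 30.5984*o^3 + 22.0474*o^2 - 3.4074*o - 3.1671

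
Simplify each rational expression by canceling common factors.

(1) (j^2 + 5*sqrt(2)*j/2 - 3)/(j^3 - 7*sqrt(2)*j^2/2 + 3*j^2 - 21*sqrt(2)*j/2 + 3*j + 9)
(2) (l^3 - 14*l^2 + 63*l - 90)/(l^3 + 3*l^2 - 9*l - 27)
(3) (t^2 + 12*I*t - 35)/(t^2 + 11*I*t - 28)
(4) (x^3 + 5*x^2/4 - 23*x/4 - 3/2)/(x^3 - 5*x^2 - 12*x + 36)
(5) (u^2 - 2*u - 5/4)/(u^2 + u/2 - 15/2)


(1) = (4*j + 12*sqrt(2))/(4*j^2 + j*(12 - 12*sqrt(2)) - 36*sqrt(2))
(2) = (l^2 - 11*l + 30)/(l^2 + 6*l + 9)
(3) = (t + 5*I)/(t + 4*I)
(4) = (4*x + 1)/(4*x - 24)
(5) = (2*u + 1)/(2*u + 6)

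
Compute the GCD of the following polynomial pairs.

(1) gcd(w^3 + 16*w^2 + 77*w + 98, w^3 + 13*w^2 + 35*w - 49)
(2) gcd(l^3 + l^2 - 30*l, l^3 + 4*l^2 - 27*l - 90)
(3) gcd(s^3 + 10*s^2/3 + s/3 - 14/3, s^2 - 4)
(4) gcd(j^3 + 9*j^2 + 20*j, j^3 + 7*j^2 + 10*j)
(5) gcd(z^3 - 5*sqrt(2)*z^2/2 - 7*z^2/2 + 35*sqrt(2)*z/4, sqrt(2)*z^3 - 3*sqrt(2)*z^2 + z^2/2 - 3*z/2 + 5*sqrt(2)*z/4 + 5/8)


(1) = gcd((w + 2)*(w + 7)^2, (w - 1)*(w + 7)^2) = w^2 + 14*w + 49
(2) = gcd(l*(l - 5)*(l + 6), (l - 5)*(l + 3)*(l + 6)) = l^2 + l - 30
(3) = gcd((s - 1)*(s + 2)*(s + 7/3), (s - 2)*(s + 2)) = s + 2
(4) = gcd(j*(j + 4)*(j + 5), j*(j + 2)*(j + 5)) = j^2 + 5*j
(5) = gcd(z*(z - 7/2)*(z - 5*sqrt(2)/2), (z - 5/2)*(z - 1/2)*(sqrt(2)*z + 1/2)) = 1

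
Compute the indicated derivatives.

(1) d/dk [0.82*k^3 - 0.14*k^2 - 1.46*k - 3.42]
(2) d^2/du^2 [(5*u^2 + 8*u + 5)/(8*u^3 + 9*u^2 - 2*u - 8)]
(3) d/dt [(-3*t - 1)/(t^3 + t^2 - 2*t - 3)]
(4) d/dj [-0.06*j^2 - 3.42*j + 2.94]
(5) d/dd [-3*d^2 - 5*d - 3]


(1) = 2.46*k^2 - 0.28*k - 1.46
(2) = 2*(320*u^6 + 1536*u^5 + 3888*u^4 + 5986*u^3 + 5127*u^2 + 2418*u + 572)/(512*u^9 + 1728*u^8 + 1560*u^7 - 1671*u^6 - 3846*u^5 - 1068*u^4 + 2392*u^3 + 1632*u^2 - 384*u - 512)
(3) = (-3*t^3 - 3*t^2 + 6*t + (3*t + 1)*(3*t^2 + 2*t - 2) + 9)/(t^3 + t^2 - 2*t - 3)^2
(4) = -0.12*j - 3.42
(5) = -6*d - 5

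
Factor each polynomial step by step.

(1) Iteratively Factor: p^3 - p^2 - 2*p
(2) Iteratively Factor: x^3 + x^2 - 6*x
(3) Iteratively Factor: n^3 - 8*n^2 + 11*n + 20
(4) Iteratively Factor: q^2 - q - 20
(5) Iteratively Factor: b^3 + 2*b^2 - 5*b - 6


(1) = (p)*(p^2 - p - 2) = p*(p - 2)*(p + 1)
(2) = (x + 3)*(x^2 - 2*x) = x*(x + 3)*(x - 2)
(3) = (n + 1)*(n^2 - 9*n + 20) = (n - 5)*(n + 1)*(n - 4)
(4) = (q - 5)*(q + 4)
(5) = (b + 3)*(b^2 - b - 2) = (b - 2)*(b + 3)*(b + 1)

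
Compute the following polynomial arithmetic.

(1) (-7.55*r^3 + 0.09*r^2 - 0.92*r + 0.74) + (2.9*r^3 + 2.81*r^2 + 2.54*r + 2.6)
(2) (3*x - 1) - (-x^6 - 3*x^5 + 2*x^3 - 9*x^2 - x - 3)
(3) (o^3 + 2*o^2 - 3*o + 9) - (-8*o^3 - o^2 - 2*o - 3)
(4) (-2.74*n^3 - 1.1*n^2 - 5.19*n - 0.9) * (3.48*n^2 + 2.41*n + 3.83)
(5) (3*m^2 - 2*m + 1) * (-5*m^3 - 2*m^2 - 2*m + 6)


(1) = -4.65*r^3 + 2.9*r^2 + 1.62*r + 3.34
(2) = x^6 + 3*x^5 - 2*x^3 + 9*x^2 + 4*x + 2
(3) = 9*o^3 + 3*o^2 - o + 12
(4) = -9.5352*n^5 - 10.4314*n^4 - 31.2064*n^3 - 19.8529*n^2 - 22.0467*n - 3.447
(5) = -15*m^5 + 4*m^4 - 7*m^3 + 20*m^2 - 14*m + 6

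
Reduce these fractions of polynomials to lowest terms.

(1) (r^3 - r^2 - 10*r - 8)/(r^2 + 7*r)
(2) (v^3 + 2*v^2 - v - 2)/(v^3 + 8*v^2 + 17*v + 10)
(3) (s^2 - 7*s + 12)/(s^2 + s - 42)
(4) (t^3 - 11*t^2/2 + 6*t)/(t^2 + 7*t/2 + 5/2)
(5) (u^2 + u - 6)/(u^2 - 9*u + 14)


(1) = (r^3 - r^2 - 10*r - 8)/(r^2 + 7*r)
(2) = (v - 1)/(v + 5)
(3) = (s^2 - 7*s + 12)/(s^2 + s - 42)
(4) = (2*t^3 - 11*t^2 + 12*t)/(2*t^2 + 7*t + 5)
(5) = (u + 3)/(u - 7)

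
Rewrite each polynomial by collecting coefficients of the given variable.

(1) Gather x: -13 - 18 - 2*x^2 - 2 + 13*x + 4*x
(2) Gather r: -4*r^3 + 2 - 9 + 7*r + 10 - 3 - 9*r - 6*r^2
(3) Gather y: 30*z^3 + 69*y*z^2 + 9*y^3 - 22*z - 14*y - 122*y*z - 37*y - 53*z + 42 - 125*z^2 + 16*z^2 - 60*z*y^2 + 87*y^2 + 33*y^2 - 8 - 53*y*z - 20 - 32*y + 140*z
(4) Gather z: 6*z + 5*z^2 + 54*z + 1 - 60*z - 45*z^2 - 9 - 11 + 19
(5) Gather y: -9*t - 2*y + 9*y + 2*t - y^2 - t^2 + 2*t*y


(1) = -2*x^2 + 17*x - 33
(2) = -4*r^3 - 6*r^2 - 2*r
(3) = 9*y^3 + y^2*(120 - 60*z) + y*(69*z^2 - 175*z - 83) + 30*z^3 - 109*z^2 + 65*z + 14
(4) = -40*z^2
(5) = -t^2 - 7*t - y^2 + y*(2*t + 7)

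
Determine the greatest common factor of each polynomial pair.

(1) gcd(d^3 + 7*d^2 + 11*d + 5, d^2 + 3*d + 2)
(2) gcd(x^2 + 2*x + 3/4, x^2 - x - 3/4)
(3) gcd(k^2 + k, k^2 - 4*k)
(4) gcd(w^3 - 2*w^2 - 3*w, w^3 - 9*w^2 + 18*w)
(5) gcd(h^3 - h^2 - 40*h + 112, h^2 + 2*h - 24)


(1) = d + 1
(2) = x + 1/2
(3) = gcd(k*(k + 1), k*(k - 4)) = k
(4) = w^2 - 3*w
(5) = gcd((h - 4)^2*(h + 7), (h - 4)*(h + 6)) = h - 4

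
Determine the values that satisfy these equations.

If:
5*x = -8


Then:
x = -8/5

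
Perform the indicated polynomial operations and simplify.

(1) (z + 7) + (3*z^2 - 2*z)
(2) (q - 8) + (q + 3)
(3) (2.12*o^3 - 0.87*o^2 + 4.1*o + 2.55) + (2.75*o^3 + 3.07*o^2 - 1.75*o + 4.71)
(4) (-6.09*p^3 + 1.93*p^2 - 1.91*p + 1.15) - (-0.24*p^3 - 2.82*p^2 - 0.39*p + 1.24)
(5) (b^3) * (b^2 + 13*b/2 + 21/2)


(1) = 3*z^2 - z + 7
(2) = 2*q - 5
(3) = 4.87*o^3 + 2.2*o^2 + 2.35*o + 7.26
(4) = -5.85*p^3 + 4.75*p^2 - 1.52*p - 0.09
(5) = b^5 + 13*b^4/2 + 21*b^3/2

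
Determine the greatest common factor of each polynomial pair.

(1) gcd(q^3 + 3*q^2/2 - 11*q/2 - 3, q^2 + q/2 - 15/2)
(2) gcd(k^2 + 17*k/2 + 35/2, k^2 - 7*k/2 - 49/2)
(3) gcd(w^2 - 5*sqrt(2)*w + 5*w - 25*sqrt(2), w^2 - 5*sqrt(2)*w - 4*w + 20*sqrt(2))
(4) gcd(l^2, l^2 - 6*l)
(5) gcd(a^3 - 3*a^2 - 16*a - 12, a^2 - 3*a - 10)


(1) = gcd((q - 2)*(q + 1/2)*(q + 3), (q - 5/2)*(q + 3)) = q + 3
(2) = k + 7/2
(3) = w - 5*sqrt(2)
(4) = l
(5) = a + 2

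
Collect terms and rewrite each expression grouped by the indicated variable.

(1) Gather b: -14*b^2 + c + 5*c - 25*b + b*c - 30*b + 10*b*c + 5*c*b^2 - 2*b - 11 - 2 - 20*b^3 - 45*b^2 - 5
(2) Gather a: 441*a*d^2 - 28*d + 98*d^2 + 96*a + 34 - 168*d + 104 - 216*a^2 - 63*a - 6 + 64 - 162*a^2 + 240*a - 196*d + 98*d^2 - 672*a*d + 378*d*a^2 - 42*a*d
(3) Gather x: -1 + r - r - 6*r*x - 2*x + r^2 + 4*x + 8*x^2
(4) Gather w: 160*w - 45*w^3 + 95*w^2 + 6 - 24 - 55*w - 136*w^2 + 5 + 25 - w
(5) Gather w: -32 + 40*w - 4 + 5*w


(1) = -20*b^3 + b^2*(5*c - 59) + b*(11*c - 57) + 6*c - 18
(2) = a^2*(378*d - 378) + a*(441*d^2 - 714*d + 273) + 196*d^2 - 392*d + 196
(3) = r^2 + 8*x^2 + x*(2 - 6*r) - 1
(4) = -45*w^3 - 41*w^2 + 104*w + 12
(5) = 45*w - 36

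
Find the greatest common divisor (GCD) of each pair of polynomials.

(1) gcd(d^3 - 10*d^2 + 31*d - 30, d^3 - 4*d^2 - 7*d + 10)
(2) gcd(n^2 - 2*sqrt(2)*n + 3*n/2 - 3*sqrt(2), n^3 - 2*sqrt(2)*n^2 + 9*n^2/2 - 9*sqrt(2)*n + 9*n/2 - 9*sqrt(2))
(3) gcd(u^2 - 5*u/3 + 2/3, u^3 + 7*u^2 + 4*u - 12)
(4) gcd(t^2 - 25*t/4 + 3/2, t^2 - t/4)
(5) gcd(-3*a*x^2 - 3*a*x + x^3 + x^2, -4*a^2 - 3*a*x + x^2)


(1) = gcd((d - 5)*(d - 3)*(d - 2), (d - 5)*(d - 1)*(d + 2)) = d - 5
(2) = gcd((n + 3/2)*(n - 2*sqrt(2)), (n + 3/2)*(n + 3)*(n - 2*sqrt(2))) = n^2 + n*(3/2 - 2*sqrt(2)) - 3*sqrt(2)
(3) = gcd((u - 1)*(u - 2/3), (u - 1)*(u + 2)*(u + 6)) = u - 1
(4) = gcd((t - 6)*(t - 1/4), t*(t - 1/4)) = t - 1/4
(5) = gcd(x*(-3*a + x)*(x + 1), (-4*a + x)*(a + x)) = 1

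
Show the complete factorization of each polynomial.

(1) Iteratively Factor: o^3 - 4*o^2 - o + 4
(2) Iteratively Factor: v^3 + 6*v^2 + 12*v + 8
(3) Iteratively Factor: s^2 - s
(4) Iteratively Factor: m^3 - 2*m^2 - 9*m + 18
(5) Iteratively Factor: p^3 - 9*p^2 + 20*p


(1) = (o - 1)*(o^2 - 3*o - 4) = (o - 1)*(o + 1)*(o - 4)
(2) = (v + 2)*(v^2 + 4*v + 4) = (v + 2)^2*(v + 2)
(3) = (s)*(s - 1)
(4) = (m - 3)*(m^2 + m - 6) = (m - 3)*(m + 3)*(m - 2)
(5) = (p - 5)*(p^2 - 4*p) = p*(p - 5)*(p - 4)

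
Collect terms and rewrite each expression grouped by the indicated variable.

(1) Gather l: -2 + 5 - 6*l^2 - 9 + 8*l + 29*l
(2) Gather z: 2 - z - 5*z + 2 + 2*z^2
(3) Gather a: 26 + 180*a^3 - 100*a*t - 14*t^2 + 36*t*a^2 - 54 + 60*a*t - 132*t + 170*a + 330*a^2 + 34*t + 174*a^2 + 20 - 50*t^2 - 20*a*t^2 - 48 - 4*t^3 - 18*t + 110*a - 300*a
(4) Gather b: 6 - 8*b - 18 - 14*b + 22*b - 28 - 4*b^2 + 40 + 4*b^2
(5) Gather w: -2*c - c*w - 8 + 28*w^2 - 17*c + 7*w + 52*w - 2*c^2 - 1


(1) = -6*l^2 + 37*l - 6
(2) = 2*z^2 - 6*z + 4
(3) = 180*a^3 + a^2*(36*t + 504) + a*(-20*t^2 - 40*t - 20) - 4*t^3 - 64*t^2 - 116*t - 56
(4) = 0
(5) = -2*c^2 - 19*c + 28*w^2 + w*(59 - c) - 9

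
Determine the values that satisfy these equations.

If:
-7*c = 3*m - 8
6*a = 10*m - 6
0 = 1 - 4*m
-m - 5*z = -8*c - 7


Then:
a = -7/12
c = 29/28
m = 1/4
z = 421/140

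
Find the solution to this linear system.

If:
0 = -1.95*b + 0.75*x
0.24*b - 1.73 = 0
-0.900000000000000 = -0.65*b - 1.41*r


Then:
b = 7.21
r = -2.68
x = 18.74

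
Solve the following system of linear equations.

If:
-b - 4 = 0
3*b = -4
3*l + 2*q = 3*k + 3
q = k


Then:
No Solution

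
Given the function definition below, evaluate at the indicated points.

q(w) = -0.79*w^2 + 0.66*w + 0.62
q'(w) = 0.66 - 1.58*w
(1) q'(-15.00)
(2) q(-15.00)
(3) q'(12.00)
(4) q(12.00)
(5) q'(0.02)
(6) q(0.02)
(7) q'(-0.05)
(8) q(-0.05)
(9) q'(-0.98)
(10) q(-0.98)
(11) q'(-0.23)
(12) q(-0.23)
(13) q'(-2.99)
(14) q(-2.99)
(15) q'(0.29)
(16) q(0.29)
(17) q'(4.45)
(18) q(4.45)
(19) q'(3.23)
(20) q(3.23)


(1) = 24.36
(2) = -187.03
(3) = -18.30
(4) = -105.22
(5) = 0.63
(6) = 0.63
(7) = 0.74
(8) = 0.59
(9) = 2.21
(10) = -0.79
(11) = 1.02
(12) = 0.43
(13) = 5.38
(14) = -8.42
(15) = 0.20
(16) = 0.74
(17) = -6.37
(18) = -12.09
(19) = -4.44
(20) = -5.49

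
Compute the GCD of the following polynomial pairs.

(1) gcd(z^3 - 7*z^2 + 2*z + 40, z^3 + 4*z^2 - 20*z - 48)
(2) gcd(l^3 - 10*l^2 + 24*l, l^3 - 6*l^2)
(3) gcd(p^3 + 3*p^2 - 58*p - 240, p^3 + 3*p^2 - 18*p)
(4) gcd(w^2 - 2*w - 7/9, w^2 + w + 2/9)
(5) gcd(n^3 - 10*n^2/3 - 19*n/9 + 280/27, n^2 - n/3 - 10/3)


(1) = gcd((z - 5)*(z - 4)*(z + 2), (z - 4)*(z + 2)*(z + 6)) = z^2 - 2*z - 8
(2) = l^2 - 6*l
(3) = gcd((p - 8)*(p + 5)*(p + 6), p*(p - 3)*(p + 6)) = p + 6
(4) = gcd((w - 7/3)*(w + 1/3), (w + 1/3)*(w + 2/3)) = w + 1/3
(5) = gcd((n - 8/3)*(n - 7/3)*(n + 5/3), (n - 2)*(n + 5/3)) = n + 5/3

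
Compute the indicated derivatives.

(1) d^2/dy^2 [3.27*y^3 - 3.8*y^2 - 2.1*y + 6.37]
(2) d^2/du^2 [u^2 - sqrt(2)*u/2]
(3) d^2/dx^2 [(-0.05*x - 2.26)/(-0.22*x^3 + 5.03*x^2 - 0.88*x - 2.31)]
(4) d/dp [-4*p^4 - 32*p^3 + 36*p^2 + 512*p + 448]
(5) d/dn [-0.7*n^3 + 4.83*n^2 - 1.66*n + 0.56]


(1) = 19.62*y - 7.6
(2) = 2
(3) = (0.01452*x^5 + 0.980628*x^4 - 37.503926*x^3 + 345.4005*x^2 - 63.427386*x + 55.816244)/(0.010648*x^9 - 0.730356*x^8 + 16.82637*x^7 - 132.770963*x^6 + 51.968004*x^5 + 166.332837*x^4 - 57.146606*x^3 - 75.155157*x^2 + 14.087304*x + 12.326391)
(4) = -16*p^3 - 96*p^2 + 72*p + 512
(5) = -2.1*n^2 + 9.66*n - 1.66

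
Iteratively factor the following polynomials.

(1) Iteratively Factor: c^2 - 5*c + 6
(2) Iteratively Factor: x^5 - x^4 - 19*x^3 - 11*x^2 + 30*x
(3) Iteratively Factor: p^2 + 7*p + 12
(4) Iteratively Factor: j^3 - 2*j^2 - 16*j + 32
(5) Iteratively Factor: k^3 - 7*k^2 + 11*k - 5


(1) = (c - 2)*(c - 3)
(2) = (x + 3)*(x^4 - 4*x^3 - 7*x^2 + 10*x) = (x - 1)*(x + 3)*(x^3 - 3*x^2 - 10*x) = x*(x - 1)*(x + 3)*(x^2 - 3*x - 10) = x*(x - 5)*(x - 1)*(x + 3)*(x + 2)
(3) = (p + 4)*(p + 3)
(4) = (j + 4)*(j^2 - 6*j + 8) = (j - 2)*(j + 4)*(j - 4)
(5) = (k - 1)*(k^2 - 6*k + 5) = (k - 1)^2*(k - 5)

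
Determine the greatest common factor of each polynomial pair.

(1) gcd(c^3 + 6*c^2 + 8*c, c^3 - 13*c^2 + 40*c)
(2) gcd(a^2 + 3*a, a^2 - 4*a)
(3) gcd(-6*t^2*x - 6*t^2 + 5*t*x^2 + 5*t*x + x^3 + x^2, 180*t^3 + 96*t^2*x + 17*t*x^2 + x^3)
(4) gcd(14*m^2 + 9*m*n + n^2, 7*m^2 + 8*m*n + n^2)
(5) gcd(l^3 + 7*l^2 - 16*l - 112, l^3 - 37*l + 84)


(1) = gcd(c*(c + 2)*(c + 4), c*(c - 8)*(c - 5)) = c
(2) = gcd(a*(a + 3), a*(a - 4)) = a
(3) = 6*t + x
(4) = 7*m + n
(5) = gcd((l - 4)*(l + 4)*(l + 7), (l - 4)*(l - 3)*(l + 7)) = l^2 + 3*l - 28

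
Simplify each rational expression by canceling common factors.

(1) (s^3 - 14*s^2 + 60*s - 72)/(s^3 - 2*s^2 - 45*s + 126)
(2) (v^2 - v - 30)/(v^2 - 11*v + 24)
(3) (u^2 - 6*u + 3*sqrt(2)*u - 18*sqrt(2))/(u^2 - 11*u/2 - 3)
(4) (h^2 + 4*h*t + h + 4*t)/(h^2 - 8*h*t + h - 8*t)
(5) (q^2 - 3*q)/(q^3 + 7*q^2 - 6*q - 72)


(1) = (s^2 - 8*s + 12)/(s^2 + 4*s - 21)
(2) = (v^2 - v - 30)/(v^2 - 11*v + 24)
(3) = (2*u + 6*sqrt(2))/(2*u + 1)
(4) = (-h - 4*t)/(-h + 8*t)
(5) = q/(q^2 + 10*q + 24)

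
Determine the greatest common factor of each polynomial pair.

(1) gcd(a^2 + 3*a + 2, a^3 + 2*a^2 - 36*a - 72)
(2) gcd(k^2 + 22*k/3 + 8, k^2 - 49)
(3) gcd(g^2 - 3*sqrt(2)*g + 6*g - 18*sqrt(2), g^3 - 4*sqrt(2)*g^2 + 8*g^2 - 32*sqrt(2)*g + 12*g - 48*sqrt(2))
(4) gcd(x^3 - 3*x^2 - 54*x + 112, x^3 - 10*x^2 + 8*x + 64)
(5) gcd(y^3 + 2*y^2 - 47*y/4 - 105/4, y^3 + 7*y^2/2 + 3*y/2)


(1) = a + 2
(2) = gcd((k + 4/3)*(k + 6), (k - 7)*(k + 7)) = 1
(3) = gcd((g + 6)*(g - 3*sqrt(2)), (g + 2)*(g + 6)*(g - 4*sqrt(2))) = g + 6
(4) = gcd((x - 8)*(x - 2)*(x + 7), (x - 8)*(x - 4)*(x + 2)) = x - 8
(5) = y + 3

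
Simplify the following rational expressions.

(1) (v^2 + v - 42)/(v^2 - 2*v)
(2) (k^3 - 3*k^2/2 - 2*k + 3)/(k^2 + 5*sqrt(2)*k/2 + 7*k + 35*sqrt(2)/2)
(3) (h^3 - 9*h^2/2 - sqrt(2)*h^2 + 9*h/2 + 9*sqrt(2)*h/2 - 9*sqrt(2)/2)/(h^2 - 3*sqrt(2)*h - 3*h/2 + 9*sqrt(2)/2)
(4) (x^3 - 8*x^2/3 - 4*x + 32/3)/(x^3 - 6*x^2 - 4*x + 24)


(1) = (v^2 + v - 42)/(v^2 - 2*v)
(2) = (4*k^3 - 6*k^2 - 8*k + 12)/(4*k^2 + k*(10*sqrt(2) + 28) + 70*sqrt(2))
(3) = (4*h^2 + h*(-12 - 4*sqrt(2)) + 12*sqrt(2))/(4*h - 12*sqrt(2))
(4) = (3*x - 8)/(3*x - 18)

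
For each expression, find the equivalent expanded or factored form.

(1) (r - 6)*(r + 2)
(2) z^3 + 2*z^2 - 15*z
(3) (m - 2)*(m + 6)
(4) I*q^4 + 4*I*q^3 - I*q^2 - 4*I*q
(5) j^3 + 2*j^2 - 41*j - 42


(1) = r^2 - 4*r - 12
(2) = z*(z - 3)*(z + 5)
(3) = m^2 + 4*m - 12
(4) = q*(q + 1)*(q + 4)*(I*q - I)
(5) = (j - 6)*(j + 1)*(j + 7)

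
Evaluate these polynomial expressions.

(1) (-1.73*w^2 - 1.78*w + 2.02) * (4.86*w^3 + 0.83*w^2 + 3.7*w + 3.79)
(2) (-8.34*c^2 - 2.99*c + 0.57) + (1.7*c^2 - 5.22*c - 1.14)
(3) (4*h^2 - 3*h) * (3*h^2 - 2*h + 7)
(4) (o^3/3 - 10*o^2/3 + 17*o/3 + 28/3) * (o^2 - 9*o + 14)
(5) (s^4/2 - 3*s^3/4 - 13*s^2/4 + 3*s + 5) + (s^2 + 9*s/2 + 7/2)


(1) = -8.4078*w^5 - 10.0867*w^4 + 1.9388*w^3 - 11.4661*w^2 + 0.7278*w + 7.6558
(2) = -6.64*c^2 - 8.21*c - 0.57
(3) = 12*h^4 - 17*h^3 + 34*h^2 - 21*h
(4) = o^5/3 - 19*o^4/3 + 121*o^3/3 - 265*o^2/3 - 14*o/3 + 392/3
(5) = s^4/2 - 3*s^3/4 - 9*s^2/4 + 15*s/2 + 17/2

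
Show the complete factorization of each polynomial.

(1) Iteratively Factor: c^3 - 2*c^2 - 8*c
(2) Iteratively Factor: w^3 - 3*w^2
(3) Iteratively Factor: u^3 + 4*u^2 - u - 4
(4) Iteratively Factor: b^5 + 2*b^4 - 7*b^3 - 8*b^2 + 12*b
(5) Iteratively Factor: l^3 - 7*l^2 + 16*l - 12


(1) = (c)*(c^2 - 2*c - 8) = c*(c + 2)*(c - 4)
(2) = (w)*(w^2 - 3*w) = w^2*(w - 3)
(3) = (u + 1)*(u^2 + 3*u - 4) = (u - 1)*(u + 1)*(u + 4)
(4) = (b - 2)*(b^4 + 4*b^3 + b^2 - 6*b) = b*(b - 2)*(b^3 + 4*b^2 + b - 6) = b*(b - 2)*(b + 3)*(b^2 + b - 2) = b*(b - 2)*(b + 2)*(b + 3)*(b - 1)
(5) = (l - 2)*(l^2 - 5*l + 6) = (l - 3)*(l - 2)*(l - 2)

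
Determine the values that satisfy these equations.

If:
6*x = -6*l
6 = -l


Then:
l = -6
x = 6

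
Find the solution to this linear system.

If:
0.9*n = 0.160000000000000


Then:
n = 0.18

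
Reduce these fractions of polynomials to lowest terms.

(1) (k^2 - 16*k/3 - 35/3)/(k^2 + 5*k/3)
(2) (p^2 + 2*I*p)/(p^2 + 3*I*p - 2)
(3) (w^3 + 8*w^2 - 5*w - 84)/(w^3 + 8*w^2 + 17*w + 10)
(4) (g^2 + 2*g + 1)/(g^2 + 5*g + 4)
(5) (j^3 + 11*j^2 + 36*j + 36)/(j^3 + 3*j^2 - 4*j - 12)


(1) = (k - 7)/k
(2) = p/(p + I)
(3) = (w^3 + 8*w^2 - 5*w - 84)/(w^3 + 8*w^2 + 17*w + 10)
(4) = (g + 1)/(g + 4)
(5) = (j + 6)/(j - 2)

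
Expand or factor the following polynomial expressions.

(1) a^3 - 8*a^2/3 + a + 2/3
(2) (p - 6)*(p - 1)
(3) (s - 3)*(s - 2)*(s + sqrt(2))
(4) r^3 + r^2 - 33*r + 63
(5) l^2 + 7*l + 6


(1) = (a - 2)*(a - 1)*(a + 1/3)
(2) = p^2 - 7*p + 6
(3) = s^3 - 5*s^2 + sqrt(2)*s^2 - 5*sqrt(2)*s + 6*s + 6*sqrt(2)
(4) = (r - 3)^2*(r + 7)
(5) = (l + 1)*(l + 6)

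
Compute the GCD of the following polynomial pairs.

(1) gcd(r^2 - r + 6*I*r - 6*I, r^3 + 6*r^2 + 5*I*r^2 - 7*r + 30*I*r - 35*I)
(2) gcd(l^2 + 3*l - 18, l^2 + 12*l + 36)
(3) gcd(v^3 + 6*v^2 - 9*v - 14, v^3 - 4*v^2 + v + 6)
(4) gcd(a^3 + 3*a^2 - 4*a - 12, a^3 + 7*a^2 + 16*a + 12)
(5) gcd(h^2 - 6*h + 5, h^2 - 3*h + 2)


(1) = r - 1
(2) = gcd((l - 3)*(l + 6), (l + 6)^2) = l + 6
(3) = v^2 - v - 2
(4) = gcd((a - 2)*(a + 2)*(a + 3), (a + 2)^2*(a + 3)) = a^2 + 5*a + 6
(5) = gcd((h - 5)*(h - 1), (h - 2)*(h - 1)) = h - 1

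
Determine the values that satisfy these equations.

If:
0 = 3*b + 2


Then:
b = -2/3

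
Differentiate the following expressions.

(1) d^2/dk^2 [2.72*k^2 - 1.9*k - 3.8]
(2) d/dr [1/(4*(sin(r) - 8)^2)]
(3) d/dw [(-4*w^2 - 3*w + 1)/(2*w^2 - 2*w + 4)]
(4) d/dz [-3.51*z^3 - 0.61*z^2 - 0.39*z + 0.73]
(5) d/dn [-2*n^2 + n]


(1) = 5.44000000000000
(2) = -cos(r)/(2*(sin(r) - 8)^3)
(3) = (7*w^2 - 18*w - 5)/(2*(w^4 - 2*w^3 + 5*w^2 - 4*w + 4))
(4) = -10.53*z^2 - 1.22*z - 0.39
(5) = 1 - 4*n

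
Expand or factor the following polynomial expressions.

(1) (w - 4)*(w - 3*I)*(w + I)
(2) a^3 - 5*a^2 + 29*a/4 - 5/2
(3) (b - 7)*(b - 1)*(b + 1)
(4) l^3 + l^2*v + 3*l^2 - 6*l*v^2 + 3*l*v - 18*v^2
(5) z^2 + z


(1) = w^3 - 4*w^2 - 2*I*w^2 + 3*w + 8*I*w - 12
(2) = (a - 5/2)*(a - 2)*(a - 1/2)
(3) = b^3 - 7*b^2 - b + 7
(4) = (l + 3)*(l - 2*v)*(l + 3*v)
(5) = z*(z + 1)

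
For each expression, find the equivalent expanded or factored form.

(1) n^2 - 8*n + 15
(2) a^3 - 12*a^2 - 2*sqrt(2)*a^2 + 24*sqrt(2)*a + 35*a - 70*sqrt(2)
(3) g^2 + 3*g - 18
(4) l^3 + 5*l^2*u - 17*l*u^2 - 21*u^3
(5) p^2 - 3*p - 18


(1) = (n - 5)*(n - 3)
(2) = (a - 7)*(a - 5)*(a - 2*sqrt(2))
(3) = (g - 3)*(g + 6)
(4) = (l - 3*u)*(l + u)*(l + 7*u)
(5) = (p - 6)*(p + 3)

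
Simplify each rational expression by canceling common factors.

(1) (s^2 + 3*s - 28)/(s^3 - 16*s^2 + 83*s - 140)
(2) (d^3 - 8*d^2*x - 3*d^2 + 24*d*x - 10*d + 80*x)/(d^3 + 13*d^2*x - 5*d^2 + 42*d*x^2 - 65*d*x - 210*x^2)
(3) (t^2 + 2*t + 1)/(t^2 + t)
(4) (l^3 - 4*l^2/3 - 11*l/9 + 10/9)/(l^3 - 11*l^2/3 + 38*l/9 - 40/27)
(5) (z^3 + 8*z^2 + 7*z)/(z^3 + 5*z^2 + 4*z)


(1) = (s + 7)/(s^2 - 12*s + 35)
(2) = (d^2 - 8*d*x + 2*d - 16*x)/(d^2 + 13*d*x + 42*x^2)
(3) = (t + 1)/t
(4) = (3*l + 3)/(3*l - 4)
(5) = (z + 7)/(z + 4)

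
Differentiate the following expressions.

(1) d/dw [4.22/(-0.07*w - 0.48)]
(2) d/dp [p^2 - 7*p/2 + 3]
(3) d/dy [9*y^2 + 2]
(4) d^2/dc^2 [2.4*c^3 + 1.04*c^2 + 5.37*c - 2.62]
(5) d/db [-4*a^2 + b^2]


(1) = 0.2954/(0.07*w + 0.48)^2
(2) = 2*p - 7/2
(3) = 18*y
(4) = 14.4*c + 2.08
(5) = 2*b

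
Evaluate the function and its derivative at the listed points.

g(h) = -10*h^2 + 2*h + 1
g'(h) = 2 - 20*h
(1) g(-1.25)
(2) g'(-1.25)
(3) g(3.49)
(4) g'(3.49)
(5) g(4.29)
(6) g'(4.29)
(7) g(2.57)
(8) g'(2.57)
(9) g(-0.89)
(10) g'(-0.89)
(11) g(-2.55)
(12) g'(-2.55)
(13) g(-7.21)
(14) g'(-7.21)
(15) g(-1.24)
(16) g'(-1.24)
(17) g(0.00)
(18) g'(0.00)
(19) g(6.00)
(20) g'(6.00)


(1) = -17.12
(2) = 27.00
(3) = -113.82
(4) = -67.80
(5) = -174.46
(6) = -83.80
(7) = -59.91
(8) = -49.40
(9) = -8.70
(10) = 19.80
(11) = -69.12
(12) = 53.00
(13) = -533.26
(14) = 146.20
(15) = -16.86
(16) = 26.80
(17) = 1.00
(18) = 2.00
(19) = -347.00
(20) = -118.00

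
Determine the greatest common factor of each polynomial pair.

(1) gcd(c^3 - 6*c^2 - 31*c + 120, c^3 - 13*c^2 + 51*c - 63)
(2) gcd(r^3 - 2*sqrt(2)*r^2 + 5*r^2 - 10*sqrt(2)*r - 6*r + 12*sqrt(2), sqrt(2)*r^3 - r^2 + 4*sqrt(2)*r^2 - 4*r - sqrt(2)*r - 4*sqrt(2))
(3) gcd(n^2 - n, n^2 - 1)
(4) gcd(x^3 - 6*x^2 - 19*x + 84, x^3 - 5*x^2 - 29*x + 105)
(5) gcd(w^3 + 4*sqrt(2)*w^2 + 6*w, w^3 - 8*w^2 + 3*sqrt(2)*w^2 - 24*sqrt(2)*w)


(1) = c - 3
(2) = 1
(3) = n - 1
(4) = gcd((x - 7)*(x - 3)*(x + 4), (x - 7)*(x - 3)*(x + 5)) = x^2 - 10*x + 21
(5) = w^2 + 3*sqrt(2)*w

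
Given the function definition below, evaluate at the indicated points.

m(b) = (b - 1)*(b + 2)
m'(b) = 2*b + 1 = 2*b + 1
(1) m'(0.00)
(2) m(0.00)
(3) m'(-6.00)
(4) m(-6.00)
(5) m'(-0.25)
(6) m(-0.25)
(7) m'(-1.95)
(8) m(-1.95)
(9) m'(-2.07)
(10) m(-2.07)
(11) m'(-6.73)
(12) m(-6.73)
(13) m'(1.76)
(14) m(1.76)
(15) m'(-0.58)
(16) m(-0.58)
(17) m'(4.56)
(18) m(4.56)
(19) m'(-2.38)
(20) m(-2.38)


(1) = 1.00
(2) = -2.00
(3) = -11.00
(4) = 28.00
(5) = 0.50
(6) = -2.19
(7) = -2.90
(8) = -0.15
(9) = -3.14
(10) = 0.21
(11) = -12.46
(12) = 36.56
(13) = 4.52
(14) = 2.86
(15) = -0.16
(16) = -2.24
(17) = 10.12
(18) = 23.35
(19) = -3.76
(20) = 1.28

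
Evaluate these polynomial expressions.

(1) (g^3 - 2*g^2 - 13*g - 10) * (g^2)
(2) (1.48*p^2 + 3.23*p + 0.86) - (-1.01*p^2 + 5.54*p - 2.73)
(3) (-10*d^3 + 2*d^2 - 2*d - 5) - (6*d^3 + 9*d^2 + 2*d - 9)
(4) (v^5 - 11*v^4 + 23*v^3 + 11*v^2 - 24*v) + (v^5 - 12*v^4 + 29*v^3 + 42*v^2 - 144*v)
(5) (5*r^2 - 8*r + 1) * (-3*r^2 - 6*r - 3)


(1) = g^5 - 2*g^4 - 13*g^3 - 10*g^2
(2) = 2.49*p^2 - 2.31*p + 3.59
(3) = -16*d^3 - 7*d^2 - 4*d + 4
(4) = 2*v^5 - 23*v^4 + 52*v^3 + 53*v^2 - 168*v
(5) = -15*r^4 - 6*r^3 + 30*r^2 + 18*r - 3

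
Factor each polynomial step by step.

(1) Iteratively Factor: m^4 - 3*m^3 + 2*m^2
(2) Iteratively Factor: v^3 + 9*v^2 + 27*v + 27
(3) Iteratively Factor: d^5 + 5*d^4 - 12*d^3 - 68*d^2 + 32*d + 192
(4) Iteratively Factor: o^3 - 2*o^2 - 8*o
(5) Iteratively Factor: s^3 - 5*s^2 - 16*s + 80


(1) = (m - 1)*(m^3 - 2*m^2) = m*(m - 1)*(m^2 - 2*m) = m^2*(m - 1)*(m - 2)
(2) = (v + 3)*(v^2 + 6*v + 9) = (v + 3)^2*(v + 3)
(3) = (d + 4)*(d^4 + d^3 - 16*d^2 - 4*d + 48) = (d + 2)*(d + 4)*(d^3 - d^2 - 14*d + 24) = (d - 2)*(d + 2)*(d + 4)*(d^2 + d - 12) = (d - 3)*(d - 2)*(d + 2)*(d + 4)*(d + 4)
(4) = (o - 4)*(o^2 + 2*o) = (o - 4)*(o + 2)*(o)
(5) = (s - 4)*(s^2 - s - 20) = (s - 4)*(s + 4)*(s - 5)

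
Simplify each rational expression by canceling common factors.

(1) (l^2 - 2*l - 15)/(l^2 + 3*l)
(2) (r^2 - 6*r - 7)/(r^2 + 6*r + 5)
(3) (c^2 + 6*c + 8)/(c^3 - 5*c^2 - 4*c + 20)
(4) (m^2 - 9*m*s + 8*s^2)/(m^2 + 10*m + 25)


(1) = (l - 5)/l
(2) = (r - 7)/(r + 5)
(3) = (c + 4)/(c^2 - 7*c + 10)
(4) = (m^2 - 9*m*s + 8*s^2)/(m^2 + 10*m + 25)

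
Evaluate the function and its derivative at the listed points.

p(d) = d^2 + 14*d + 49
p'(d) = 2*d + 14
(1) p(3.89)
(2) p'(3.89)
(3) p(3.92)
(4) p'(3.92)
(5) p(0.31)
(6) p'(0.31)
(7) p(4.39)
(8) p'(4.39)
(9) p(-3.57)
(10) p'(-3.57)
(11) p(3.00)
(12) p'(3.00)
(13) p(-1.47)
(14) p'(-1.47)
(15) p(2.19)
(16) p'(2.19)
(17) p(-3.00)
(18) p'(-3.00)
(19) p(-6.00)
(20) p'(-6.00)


(1) = 118.59
(2) = 21.78
(3) = 119.25
(4) = 21.84
(5) = 53.44
(6) = 14.62
(7) = 129.73
(8) = 22.78
(9) = 11.76
(10) = 6.86
(11) = 100.00
(12) = 20.00
(13) = 30.58
(14) = 11.06
(15) = 84.46
(16) = 18.38
(17) = 16.00
(18) = 8.00
(19) = 1.00
(20) = 2.00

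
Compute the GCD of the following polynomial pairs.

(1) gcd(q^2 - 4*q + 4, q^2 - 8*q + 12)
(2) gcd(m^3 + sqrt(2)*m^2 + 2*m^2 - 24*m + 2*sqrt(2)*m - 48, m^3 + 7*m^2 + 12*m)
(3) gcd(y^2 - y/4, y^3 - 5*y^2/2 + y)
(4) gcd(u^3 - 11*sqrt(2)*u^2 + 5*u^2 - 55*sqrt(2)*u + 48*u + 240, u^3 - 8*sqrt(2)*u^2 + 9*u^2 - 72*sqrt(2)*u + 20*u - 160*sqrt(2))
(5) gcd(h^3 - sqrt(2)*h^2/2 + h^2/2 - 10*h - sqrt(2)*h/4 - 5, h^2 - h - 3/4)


(1) = q - 2
(2) = gcd((m + 2)*(m - 3*sqrt(2))*(m + 4*sqrt(2)), m*(m + 3)*(m + 4)) = 1
(3) = y
(4) = u^2 + u*(5 - 8*sqrt(2)) - 40*sqrt(2)
(5) = h + 1/2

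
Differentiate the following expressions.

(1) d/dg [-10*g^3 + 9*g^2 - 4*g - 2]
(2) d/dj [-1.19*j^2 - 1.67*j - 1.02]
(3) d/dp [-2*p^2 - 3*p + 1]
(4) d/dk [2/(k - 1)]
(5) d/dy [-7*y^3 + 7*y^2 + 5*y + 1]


(1) = -30*g^2 + 18*g - 4
(2) = -2.38*j - 1.67
(3) = -4*p - 3
(4) = -2/(k - 1)^2
(5) = -21*y^2 + 14*y + 5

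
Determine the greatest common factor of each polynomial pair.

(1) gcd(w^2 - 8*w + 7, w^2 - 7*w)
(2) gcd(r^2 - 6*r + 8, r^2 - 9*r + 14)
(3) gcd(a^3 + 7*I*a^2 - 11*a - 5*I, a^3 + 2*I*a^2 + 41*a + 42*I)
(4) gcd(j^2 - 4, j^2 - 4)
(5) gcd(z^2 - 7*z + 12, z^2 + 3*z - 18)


(1) = w - 7
(2) = r - 2
(3) = a + I
(4) = j^2 - 4
(5) = gcd((z - 4)*(z - 3), (z - 3)*(z + 6)) = z - 3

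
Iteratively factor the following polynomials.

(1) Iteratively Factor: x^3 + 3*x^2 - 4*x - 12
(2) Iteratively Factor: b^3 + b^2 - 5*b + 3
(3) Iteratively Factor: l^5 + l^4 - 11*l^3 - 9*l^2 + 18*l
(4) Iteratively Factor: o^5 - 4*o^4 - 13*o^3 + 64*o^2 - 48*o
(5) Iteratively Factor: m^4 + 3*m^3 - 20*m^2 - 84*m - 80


(1) = (x + 2)*(x^2 + x - 6) = (x - 2)*(x + 2)*(x + 3)
(2) = (b - 1)*(b^2 + 2*b - 3) = (b - 1)^2*(b + 3)
(3) = (l + 2)*(l^4 - l^3 - 9*l^2 + 9*l) = (l - 3)*(l + 2)*(l^3 + 2*l^2 - 3*l) = (l - 3)*(l + 2)*(l + 3)*(l^2 - l) = (l - 3)*(l - 1)*(l + 2)*(l + 3)*(l)
(4) = (o + 4)*(o^4 - 8*o^3 + 19*o^2 - 12*o) = o*(o + 4)*(o^3 - 8*o^2 + 19*o - 12) = o*(o - 3)*(o + 4)*(o^2 - 5*o + 4) = o*(o - 3)*(o - 1)*(o + 4)*(o - 4)
(5) = (m - 5)*(m^3 + 8*m^2 + 20*m + 16) = (m - 5)*(m + 2)*(m^2 + 6*m + 8) = (m - 5)*(m + 2)^2*(m + 4)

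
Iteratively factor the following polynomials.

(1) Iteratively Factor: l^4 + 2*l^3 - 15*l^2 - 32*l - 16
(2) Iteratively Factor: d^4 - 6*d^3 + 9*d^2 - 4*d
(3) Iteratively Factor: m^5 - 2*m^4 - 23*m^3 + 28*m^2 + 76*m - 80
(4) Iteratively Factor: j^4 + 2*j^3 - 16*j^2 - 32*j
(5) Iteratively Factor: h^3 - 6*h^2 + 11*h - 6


(1) = (l - 4)*(l^3 + 6*l^2 + 9*l + 4) = (l - 4)*(l + 1)*(l^2 + 5*l + 4) = (l - 4)*(l + 1)^2*(l + 4)
(2) = (d - 1)*(d^3 - 5*d^2 + 4*d) = (d - 1)^2*(d^2 - 4*d) = (d - 4)*(d - 1)^2*(d)
(3) = (m + 2)*(m^4 - 4*m^3 - 15*m^2 + 58*m - 40) = (m + 2)*(m + 4)*(m^3 - 8*m^2 + 17*m - 10) = (m - 1)*(m + 2)*(m + 4)*(m^2 - 7*m + 10) = (m - 5)*(m - 1)*(m + 2)*(m + 4)*(m - 2)
(4) = (j + 2)*(j^3 - 16*j) = (j - 4)*(j + 2)*(j^2 + 4*j) = j*(j - 4)*(j + 2)*(j + 4)
(5) = (h - 2)*(h^2 - 4*h + 3) = (h - 3)*(h - 2)*(h - 1)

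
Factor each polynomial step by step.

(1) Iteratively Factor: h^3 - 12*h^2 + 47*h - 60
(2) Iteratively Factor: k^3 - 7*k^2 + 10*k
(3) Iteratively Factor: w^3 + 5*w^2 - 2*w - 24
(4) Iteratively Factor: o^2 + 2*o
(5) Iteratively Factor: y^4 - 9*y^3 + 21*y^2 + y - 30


(1) = (h - 4)*(h^2 - 8*h + 15) = (h - 4)*(h - 3)*(h - 5)
(2) = (k - 2)*(k^2 - 5*k) = k*(k - 2)*(k - 5)
(3) = (w - 2)*(w^2 + 7*w + 12) = (w - 2)*(w + 3)*(w + 4)
(4) = (o + 2)*(o)
(5) = (y - 2)*(y^3 - 7*y^2 + 7*y + 15) = (y - 3)*(y - 2)*(y^2 - 4*y - 5) = (y - 5)*(y - 3)*(y - 2)*(y + 1)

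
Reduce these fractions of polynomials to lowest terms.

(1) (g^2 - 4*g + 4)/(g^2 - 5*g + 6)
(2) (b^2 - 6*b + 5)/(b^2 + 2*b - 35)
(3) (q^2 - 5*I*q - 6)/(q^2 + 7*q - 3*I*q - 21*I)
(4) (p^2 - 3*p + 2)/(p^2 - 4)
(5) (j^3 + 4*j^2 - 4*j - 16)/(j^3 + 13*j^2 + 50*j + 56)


(1) = (g - 2)/(g - 3)
(2) = (b - 1)/(b + 7)
(3) = (q - 2*I)/(q + 7)
(4) = (p - 1)/(p + 2)
(5) = (j - 2)/(j + 7)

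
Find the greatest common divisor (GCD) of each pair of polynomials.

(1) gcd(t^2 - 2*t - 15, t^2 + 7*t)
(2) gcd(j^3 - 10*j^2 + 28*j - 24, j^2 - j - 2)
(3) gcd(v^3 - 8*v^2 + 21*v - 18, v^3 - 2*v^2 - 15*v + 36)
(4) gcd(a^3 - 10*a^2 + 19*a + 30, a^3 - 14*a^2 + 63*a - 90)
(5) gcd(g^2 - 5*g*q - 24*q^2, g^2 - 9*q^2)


(1) = gcd((t - 5)*(t + 3), t*(t + 7)) = 1
(2) = j - 2
(3) = gcd((v - 3)^2*(v - 2), (v - 3)^2*(v + 4)) = v^2 - 6*v + 9
(4) = gcd((a - 6)*(a - 5)*(a + 1), (a - 6)*(a - 5)*(a - 3)) = a^2 - 11*a + 30
(5) = gcd((g - 8*q)*(g + 3*q), (g - 3*q)*(g + 3*q)) = g + 3*q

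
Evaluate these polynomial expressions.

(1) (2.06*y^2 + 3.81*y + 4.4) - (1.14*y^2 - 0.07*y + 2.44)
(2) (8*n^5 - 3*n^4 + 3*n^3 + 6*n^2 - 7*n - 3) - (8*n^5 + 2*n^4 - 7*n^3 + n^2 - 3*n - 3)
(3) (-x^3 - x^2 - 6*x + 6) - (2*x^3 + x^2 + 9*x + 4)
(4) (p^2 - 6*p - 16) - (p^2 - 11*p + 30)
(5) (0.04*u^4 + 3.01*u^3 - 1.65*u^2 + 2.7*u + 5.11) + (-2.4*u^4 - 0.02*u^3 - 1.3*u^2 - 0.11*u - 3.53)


(1) = 0.92*y^2 + 3.88*y + 1.96
(2) = -5*n^4 + 10*n^3 + 5*n^2 - 4*n
(3) = -3*x^3 - 2*x^2 - 15*x + 2
(4) = 5*p - 46
(5) = -2.36*u^4 + 2.99*u^3 - 2.95*u^2 + 2.59*u + 1.58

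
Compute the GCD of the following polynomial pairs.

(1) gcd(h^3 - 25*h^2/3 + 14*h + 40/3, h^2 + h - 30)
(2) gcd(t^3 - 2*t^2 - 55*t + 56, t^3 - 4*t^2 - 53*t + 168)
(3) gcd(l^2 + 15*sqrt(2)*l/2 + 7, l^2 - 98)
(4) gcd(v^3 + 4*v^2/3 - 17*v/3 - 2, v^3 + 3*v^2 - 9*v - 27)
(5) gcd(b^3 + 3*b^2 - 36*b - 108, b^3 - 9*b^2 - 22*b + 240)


(1) = h - 5
(2) = t^2 - t - 56
(3) = l + 7*sqrt(2)
(4) = v + 3
(5) = gcd((b - 6)*(b + 3)*(b + 6), (b - 8)*(b - 6)*(b + 5)) = b - 6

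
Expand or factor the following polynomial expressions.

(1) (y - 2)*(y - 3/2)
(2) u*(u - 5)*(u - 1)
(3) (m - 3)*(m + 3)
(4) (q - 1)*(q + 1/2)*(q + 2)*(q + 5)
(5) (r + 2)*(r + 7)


(1) = y^2 - 7*y/2 + 3
(2) = u^3 - 6*u^2 + 5*u
(3) = m^2 - 9
(4) = q^4 + 13*q^3/2 + 6*q^2 - 17*q/2 - 5
(5) = r^2 + 9*r + 14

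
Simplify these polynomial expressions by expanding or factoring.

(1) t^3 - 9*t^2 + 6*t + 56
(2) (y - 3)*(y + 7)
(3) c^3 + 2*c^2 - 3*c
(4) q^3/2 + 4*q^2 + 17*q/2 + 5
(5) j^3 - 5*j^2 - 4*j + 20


(1) = (t - 7)*(t - 4)*(t + 2)
(2) = y^2 + 4*y - 21
(3) = c*(c - 1)*(c + 3)
(4) = (q/2 + 1)*(q + 1)*(q + 5)
(5) = (j - 5)*(j - 2)*(j + 2)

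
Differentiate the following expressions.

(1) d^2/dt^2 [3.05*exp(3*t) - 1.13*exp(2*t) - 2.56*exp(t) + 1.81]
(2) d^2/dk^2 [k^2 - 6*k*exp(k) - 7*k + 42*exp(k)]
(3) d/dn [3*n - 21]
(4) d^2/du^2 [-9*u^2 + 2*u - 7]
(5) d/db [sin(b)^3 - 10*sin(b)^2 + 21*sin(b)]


(1) = (27.45*exp(2*t) - 4.52*exp(t) - 2.56)*exp(t)
(2) = -6*k*exp(k) + 30*exp(k) + 2
(3) = 3
(4) = -18
(5) = (3*sin(b)^2 - 20*sin(b) + 21)*cos(b)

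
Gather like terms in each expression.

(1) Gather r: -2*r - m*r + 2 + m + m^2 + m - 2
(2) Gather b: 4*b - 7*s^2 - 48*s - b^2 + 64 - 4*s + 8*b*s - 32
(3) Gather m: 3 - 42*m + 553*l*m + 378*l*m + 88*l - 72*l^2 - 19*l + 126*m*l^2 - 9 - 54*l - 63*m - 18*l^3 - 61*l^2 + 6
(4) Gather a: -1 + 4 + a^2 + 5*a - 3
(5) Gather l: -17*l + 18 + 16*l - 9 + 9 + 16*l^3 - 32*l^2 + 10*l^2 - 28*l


(1) = m^2 + 2*m + r*(-m - 2)
(2) = -b^2 + b*(8*s + 4) - 7*s^2 - 52*s + 32
(3) = -18*l^3 - 133*l^2 + 15*l + m*(126*l^2 + 931*l - 105)
(4) = a^2 + 5*a
(5) = 16*l^3 - 22*l^2 - 29*l + 18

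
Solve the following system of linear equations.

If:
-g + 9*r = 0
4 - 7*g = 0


Then:
g = 4/7
r = 4/63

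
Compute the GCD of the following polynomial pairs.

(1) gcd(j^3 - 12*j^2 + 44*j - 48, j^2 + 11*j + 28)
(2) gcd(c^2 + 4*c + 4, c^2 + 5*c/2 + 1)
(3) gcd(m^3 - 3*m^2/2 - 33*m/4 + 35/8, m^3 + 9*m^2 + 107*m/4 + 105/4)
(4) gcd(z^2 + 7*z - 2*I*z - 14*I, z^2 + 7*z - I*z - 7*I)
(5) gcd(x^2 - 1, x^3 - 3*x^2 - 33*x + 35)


(1) = gcd((j - 6)*(j - 4)*(j - 2), (j + 4)*(j + 7)) = 1
(2) = c + 2
(3) = m + 5/2
(4) = z + 7
(5) = gcd((x - 1)*(x + 1), (x - 7)*(x - 1)*(x + 5)) = x - 1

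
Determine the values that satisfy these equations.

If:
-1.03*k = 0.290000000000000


Then:
k = -0.28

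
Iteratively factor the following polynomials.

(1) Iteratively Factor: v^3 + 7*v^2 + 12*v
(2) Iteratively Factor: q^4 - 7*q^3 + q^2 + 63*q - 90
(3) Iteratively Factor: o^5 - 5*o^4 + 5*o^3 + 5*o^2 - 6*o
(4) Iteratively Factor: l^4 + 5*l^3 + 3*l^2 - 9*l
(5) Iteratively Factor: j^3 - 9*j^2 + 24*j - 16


(1) = (v)*(v^2 + 7*v + 12) = v*(v + 3)*(v + 4)
(2) = (q - 2)*(q^3 - 5*q^2 - 9*q + 45) = (q - 2)*(q + 3)*(q^2 - 8*q + 15) = (q - 5)*(q - 2)*(q + 3)*(q - 3)
(3) = (o - 3)*(o^4 - 2*o^3 - o^2 + 2*o) = (o - 3)*(o - 2)*(o^3 - o) = o*(o - 3)*(o - 2)*(o^2 - 1) = o*(o - 3)*(o - 2)*(o + 1)*(o - 1)
(4) = (l + 3)*(l^3 + 2*l^2 - 3*l) = l*(l + 3)*(l^2 + 2*l - 3) = l*(l + 3)^2*(l - 1)
(5) = (j - 4)*(j^2 - 5*j + 4) = (j - 4)^2*(j - 1)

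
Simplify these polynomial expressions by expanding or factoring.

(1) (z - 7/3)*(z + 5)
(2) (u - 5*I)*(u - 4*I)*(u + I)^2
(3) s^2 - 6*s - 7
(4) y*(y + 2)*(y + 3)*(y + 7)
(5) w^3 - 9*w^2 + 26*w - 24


(1) = z^2 + 8*z/3 - 35/3
(2) = u^4 - 7*I*u^3 - 3*u^2 - 31*I*u + 20
(3) = (s - 7)*(s + 1)
(4) = y^4 + 12*y^3 + 41*y^2 + 42*y
(5) = (w - 4)*(w - 3)*(w - 2)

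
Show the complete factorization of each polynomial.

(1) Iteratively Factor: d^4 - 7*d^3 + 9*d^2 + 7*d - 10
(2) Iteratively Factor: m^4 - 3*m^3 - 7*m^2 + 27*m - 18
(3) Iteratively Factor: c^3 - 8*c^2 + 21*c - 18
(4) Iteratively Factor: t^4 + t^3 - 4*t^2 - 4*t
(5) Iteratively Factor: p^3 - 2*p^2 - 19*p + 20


(1) = (d - 1)*(d^3 - 6*d^2 + 3*d + 10) = (d - 5)*(d - 1)*(d^2 - d - 2) = (d - 5)*(d - 1)*(d + 1)*(d - 2)
(2) = (m - 3)*(m^3 - 7*m + 6) = (m - 3)*(m - 1)*(m^2 + m - 6) = (m - 3)*(m - 1)*(m + 3)*(m - 2)
(3) = (c - 3)*(c^2 - 5*c + 6) = (c - 3)^2*(c - 2)
(4) = (t + 2)*(t^3 - t^2 - 2*t) = t*(t + 2)*(t^2 - t - 2) = t*(t - 2)*(t + 2)*(t + 1)
(5) = (p - 1)*(p^2 - p - 20) = (p - 5)*(p - 1)*(p + 4)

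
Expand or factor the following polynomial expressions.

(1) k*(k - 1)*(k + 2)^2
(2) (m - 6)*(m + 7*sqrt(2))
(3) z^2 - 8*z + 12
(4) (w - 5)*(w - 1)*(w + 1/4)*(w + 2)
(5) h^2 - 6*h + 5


(1) = k^4 + 3*k^3 - 4*k
(2) = m^2 - 6*m + 7*sqrt(2)*m - 42*sqrt(2)
(3) = (z - 6)*(z - 2)
(4) = w^4 - 15*w^3/4 - 8*w^2 + 33*w/4 + 5/2
(5) = (h - 5)*(h - 1)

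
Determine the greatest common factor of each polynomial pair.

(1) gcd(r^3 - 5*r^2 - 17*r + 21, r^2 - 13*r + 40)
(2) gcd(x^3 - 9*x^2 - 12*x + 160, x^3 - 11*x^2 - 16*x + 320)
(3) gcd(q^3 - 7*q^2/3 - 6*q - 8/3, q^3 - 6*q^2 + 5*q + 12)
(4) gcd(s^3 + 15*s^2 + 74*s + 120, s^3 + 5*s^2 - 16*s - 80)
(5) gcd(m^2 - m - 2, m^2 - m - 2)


(1) = 1
(2) = gcd((x - 8)*(x - 5)*(x + 4), (x - 8)^2*(x + 5)) = x - 8
(3) = gcd((q - 4)*(q + 2/3)*(q + 1), (q - 4)*(q - 3)*(q + 1)) = q^2 - 3*q - 4
(4) = s^2 + 9*s + 20
(5) = m^2 - m - 2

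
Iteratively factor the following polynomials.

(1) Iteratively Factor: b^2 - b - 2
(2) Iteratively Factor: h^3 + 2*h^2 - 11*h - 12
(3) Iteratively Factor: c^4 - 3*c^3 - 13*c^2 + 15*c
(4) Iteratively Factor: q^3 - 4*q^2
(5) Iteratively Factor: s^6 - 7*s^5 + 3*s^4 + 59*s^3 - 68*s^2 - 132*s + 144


(1) = (b + 1)*(b - 2)
(2) = (h + 1)*(h^2 + h - 12) = (h - 3)*(h + 1)*(h + 4)
(3) = (c - 1)*(c^3 - 2*c^2 - 15*c) = c*(c - 1)*(c^2 - 2*c - 15) = c*(c - 1)*(c + 3)*(c - 5)
(4) = (q)*(q^2 - 4*q) = q^2*(q - 4)
(5) = (s + 2)*(s^5 - 9*s^4 + 21*s^3 + 17*s^2 - 102*s + 72) = (s - 3)*(s + 2)*(s^4 - 6*s^3 + 3*s^2 + 26*s - 24) = (s - 3)^2*(s + 2)*(s^3 - 3*s^2 - 6*s + 8) = (s - 3)^2*(s - 1)*(s + 2)*(s^2 - 2*s - 8) = (s - 3)^2*(s - 1)*(s + 2)^2*(s - 4)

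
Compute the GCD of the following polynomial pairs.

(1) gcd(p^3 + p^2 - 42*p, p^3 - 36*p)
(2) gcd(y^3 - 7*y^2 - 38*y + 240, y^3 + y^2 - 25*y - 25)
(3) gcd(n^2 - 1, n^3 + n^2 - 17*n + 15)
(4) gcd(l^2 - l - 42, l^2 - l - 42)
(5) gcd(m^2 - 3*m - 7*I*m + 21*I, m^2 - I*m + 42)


(1) = p^2 - 6*p
(2) = gcd((y - 8)*(y - 5)*(y + 6), (y - 5)*(y + 1)*(y + 5)) = y - 5
(3) = n - 1
(4) = l^2 - l - 42
(5) = m - 7*I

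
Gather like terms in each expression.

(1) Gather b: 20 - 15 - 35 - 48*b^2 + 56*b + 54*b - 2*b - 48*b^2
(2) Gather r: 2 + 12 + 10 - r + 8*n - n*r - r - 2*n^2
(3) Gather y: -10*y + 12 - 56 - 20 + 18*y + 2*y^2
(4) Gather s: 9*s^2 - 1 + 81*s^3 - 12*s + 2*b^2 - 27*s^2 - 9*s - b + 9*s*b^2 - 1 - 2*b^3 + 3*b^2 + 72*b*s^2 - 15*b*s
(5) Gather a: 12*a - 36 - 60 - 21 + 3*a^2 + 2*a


(1) = -96*b^2 + 108*b - 30
(2) = -2*n^2 + 8*n + r*(-n - 2) + 24
(3) = 2*y^2 + 8*y - 64
(4) = -2*b^3 + 5*b^2 - b + 81*s^3 + s^2*(72*b - 18) + s*(9*b^2 - 15*b - 21) - 2
(5) = 3*a^2 + 14*a - 117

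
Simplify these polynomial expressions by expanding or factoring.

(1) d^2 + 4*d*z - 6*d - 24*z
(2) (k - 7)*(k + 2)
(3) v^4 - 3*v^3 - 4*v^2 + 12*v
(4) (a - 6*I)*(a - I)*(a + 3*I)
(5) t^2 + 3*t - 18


(1) = (d - 6)*(d + 4*z)
(2) = k^2 - 5*k - 14
(3) = v*(v - 3)*(v - 2)*(v + 2)
(4) = a^3 - 4*I*a^2 + 15*a - 18*I
(5) = (t - 3)*(t + 6)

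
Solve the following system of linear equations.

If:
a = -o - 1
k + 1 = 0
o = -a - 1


Then:
a = -o - 1
k = -1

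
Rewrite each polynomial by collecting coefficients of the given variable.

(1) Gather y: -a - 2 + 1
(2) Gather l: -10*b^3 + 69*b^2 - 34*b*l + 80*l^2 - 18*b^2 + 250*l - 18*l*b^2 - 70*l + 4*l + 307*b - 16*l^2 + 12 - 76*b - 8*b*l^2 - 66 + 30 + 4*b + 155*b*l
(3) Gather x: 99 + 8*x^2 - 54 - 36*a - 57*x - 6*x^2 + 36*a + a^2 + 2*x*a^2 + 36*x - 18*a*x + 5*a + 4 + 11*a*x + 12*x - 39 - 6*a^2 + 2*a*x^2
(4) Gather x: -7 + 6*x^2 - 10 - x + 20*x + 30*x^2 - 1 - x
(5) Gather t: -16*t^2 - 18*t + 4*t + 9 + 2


(1) = -a - 1
(2) = -10*b^3 + 51*b^2 + 235*b + l^2*(64 - 8*b) + l*(-18*b^2 + 121*b + 184) - 24
(3) = -5*a^2 + 5*a + x^2*(2*a + 2) + x*(2*a^2 - 7*a - 9) + 10
(4) = 36*x^2 + 18*x - 18
(5) = -16*t^2 - 14*t + 11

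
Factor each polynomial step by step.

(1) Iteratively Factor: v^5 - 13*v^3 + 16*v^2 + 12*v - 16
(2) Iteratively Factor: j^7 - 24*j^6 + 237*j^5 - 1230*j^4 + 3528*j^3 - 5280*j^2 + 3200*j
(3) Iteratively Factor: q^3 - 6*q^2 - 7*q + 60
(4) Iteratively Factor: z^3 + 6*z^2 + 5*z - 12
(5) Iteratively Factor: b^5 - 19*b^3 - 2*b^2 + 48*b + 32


(1) = (v - 1)*(v^4 + v^3 - 12*v^2 + 4*v + 16) = (v - 1)*(v + 4)*(v^3 - 3*v^2 + 4) = (v - 1)*(v + 1)*(v + 4)*(v^2 - 4*v + 4) = (v - 2)*(v - 1)*(v + 1)*(v + 4)*(v - 2)
(2) = (j - 2)*(j^6 - 22*j^5 + 193*j^4 - 844*j^3 + 1840*j^2 - 1600*j) = (j - 4)*(j - 2)*(j^5 - 18*j^4 + 121*j^3 - 360*j^2 + 400*j) = (j - 4)^2*(j - 2)*(j^4 - 14*j^3 + 65*j^2 - 100*j) = j*(j - 4)^2*(j - 2)*(j^3 - 14*j^2 + 65*j - 100) = j*(j - 4)^3*(j - 2)*(j^2 - 10*j + 25) = j*(j - 5)*(j - 4)^3*(j - 2)*(j - 5)
(3) = (q - 4)*(q^2 - 2*q - 15) = (q - 4)*(q + 3)*(q - 5)
(4) = (z + 3)*(z^2 + 3*z - 4) = (z - 1)*(z + 3)*(z + 4)
(5) = (b + 1)*(b^4 - b^3 - 18*b^2 + 16*b + 32) = (b - 2)*(b + 1)*(b^3 + b^2 - 16*b - 16) = (b - 2)*(b + 1)^2*(b^2 - 16) = (b - 4)*(b - 2)*(b + 1)^2*(b + 4)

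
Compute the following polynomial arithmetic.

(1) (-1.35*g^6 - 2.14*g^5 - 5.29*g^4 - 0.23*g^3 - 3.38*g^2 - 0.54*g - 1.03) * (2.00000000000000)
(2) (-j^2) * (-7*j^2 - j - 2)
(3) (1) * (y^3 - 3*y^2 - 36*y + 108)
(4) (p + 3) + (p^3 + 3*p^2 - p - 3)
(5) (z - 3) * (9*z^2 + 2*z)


(1) = -2.7*g^6 - 4.28*g^5 - 10.58*g^4 - 0.46*g^3 - 6.76*g^2 - 1.08*g - 2.06
(2) = 7*j^4 + j^3 + 2*j^2
(3) = y^3 - 3*y^2 - 36*y + 108
(4) = p^3 + 3*p^2
(5) = 9*z^3 - 25*z^2 - 6*z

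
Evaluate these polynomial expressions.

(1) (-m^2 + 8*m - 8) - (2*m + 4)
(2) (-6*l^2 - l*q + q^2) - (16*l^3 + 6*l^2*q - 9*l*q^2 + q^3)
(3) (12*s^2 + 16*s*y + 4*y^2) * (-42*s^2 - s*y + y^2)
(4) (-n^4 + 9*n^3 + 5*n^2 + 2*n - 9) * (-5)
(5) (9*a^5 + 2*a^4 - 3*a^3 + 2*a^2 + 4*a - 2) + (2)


(1) = -m^2 + 6*m - 12
(2) = -16*l^3 - 6*l^2*q - 6*l^2 + 9*l*q^2 - l*q - q^3 + q^2
(3) = -504*s^4 - 684*s^3*y - 172*s^2*y^2 + 12*s*y^3 + 4*y^4
(4) = 5*n^4 - 45*n^3 - 25*n^2 - 10*n + 45
(5) = 9*a^5 + 2*a^4 - 3*a^3 + 2*a^2 + 4*a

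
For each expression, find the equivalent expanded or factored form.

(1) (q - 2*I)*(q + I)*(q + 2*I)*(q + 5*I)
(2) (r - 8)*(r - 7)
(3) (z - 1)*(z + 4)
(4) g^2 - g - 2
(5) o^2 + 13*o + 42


(1) = q^4 + 6*I*q^3 - q^2 + 24*I*q - 20
(2) = r^2 - 15*r + 56
(3) = z^2 + 3*z - 4
(4) = (g - 2)*(g + 1)
(5) = (o + 6)*(o + 7)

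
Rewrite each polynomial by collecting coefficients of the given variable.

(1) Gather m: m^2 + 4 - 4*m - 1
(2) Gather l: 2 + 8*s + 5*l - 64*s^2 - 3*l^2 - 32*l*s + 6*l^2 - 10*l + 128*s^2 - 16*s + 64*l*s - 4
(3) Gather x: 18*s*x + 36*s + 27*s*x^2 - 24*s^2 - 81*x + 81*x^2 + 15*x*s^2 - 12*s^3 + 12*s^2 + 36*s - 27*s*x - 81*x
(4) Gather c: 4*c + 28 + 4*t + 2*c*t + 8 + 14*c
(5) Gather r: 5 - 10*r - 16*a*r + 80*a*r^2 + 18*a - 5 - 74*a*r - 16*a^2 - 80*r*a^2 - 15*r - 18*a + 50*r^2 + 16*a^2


(1) = m^2 - 4*m + 3
(2) = 3*l^2 + l*(32*s - 5) + 64*s^2 - 8*s - 2
(3) = -12*s^3 - 12*s^2 + 72*s + x^2*(27*s + 81) + x*(15*s^2 - 9*s - 162)
(4) = c*(2*t + 18) + 4*t + 36
(5) = r^2*(80*a + 50) + r*(-80*a^2 - 90*a - 25)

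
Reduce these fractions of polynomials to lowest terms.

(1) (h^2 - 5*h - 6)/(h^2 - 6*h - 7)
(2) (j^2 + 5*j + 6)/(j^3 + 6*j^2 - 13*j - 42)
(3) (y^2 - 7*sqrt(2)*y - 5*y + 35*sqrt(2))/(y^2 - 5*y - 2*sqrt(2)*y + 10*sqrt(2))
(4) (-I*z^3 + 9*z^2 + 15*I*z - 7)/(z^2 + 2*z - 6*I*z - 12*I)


(1) = (h - 6)/(h - 7)
(2) = (j + 3)/(j^2 + 4*j - 21)
(3) = (y - 7*sqrt(2))/(y - 2*sqrt(2))
(4) = (-I*z^3 + 9*z^2 + 15*I*z - 7)/(z^2 + z*(2 - 6*I) - 12*I)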